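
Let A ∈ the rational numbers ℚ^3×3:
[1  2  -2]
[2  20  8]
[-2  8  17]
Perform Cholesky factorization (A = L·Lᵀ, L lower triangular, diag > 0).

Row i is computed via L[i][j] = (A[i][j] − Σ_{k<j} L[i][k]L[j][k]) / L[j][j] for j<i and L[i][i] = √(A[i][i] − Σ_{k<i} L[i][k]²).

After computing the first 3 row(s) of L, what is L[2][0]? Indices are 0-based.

L[2][0] = -2

Step 1: L[0][0] = √(1) = 1.
  L[1][0] = (2) / L[0][0] = 2.
Step 2: L[1][1] = √(16) = 4.
  L[2][0] = (-2) / L[0][0] = -2.
  L[2][1] = (12) / L[1][1] = 3.
Step 3: L[2][2] = √(4) = 2.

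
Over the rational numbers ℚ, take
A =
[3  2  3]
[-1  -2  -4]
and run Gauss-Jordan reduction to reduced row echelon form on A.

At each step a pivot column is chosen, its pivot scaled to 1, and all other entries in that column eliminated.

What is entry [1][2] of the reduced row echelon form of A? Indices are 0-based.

M[1][2] = 9/4

step 1: normalize row 0 (÷3) = (1, 2/3, 1)
  row 1: subtract -1×row0 = (0, -4/3, -3)
step 2: normalize row 1 (÷-4/3) = (0, 1, 9/4)
  row 0: subtract 2/3×row1 = (1, 0, -1/2)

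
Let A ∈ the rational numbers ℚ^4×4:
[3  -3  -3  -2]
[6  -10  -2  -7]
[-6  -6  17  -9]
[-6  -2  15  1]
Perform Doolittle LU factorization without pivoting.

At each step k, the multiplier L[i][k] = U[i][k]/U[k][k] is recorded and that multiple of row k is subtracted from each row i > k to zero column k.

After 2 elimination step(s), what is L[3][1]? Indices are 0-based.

[col 0] pivot 3
  R1 -= 2*R0 → (0, -4, 4, -3)  (L[1][0] := 2)
  R2 -= -2*R0 → (0, -12, 11, -13)  (L[2][0] := -2)
  R3 -= -2*R0 → (0, -8, 9, -3)  (L[3][0] := -2)
[col 1] pivot -4
  R2 -= 3*R1 → (0, 0, -1, -4)  (L[2][1] := 3)
  R3 -= 2*R1 → (0, 0, 1, 3)  (L[3][1] := 2)

L[3][1] = 2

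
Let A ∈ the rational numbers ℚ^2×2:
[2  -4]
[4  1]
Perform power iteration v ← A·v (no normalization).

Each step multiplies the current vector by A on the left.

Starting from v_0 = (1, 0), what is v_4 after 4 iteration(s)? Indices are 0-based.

v_0 = (1, 0).
v_1 = A·v_0 = (2, 4).
v_2 = A·v_1 = (-12, 12).
v_3 = A·v_2 = (-72, -36).
v_4 = A·v_3 = (0, -324).

v_4 = (0, -324)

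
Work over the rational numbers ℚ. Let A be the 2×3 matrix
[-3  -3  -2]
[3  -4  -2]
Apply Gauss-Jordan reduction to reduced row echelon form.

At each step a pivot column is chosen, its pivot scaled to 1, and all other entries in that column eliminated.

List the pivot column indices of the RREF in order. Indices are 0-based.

pivot(0,0)=-3: scale R0 → (1, 1, 2/3)
  clear (1,0): R1 −= (3)R0 → (0, -7, -4)
pivot(1,1)=-7: scale R1 → (0, 1, 4/7)
  clear (0,1): R0 −= (1)R1 → (1, 0, 2/21)

pivot columns: 0, 1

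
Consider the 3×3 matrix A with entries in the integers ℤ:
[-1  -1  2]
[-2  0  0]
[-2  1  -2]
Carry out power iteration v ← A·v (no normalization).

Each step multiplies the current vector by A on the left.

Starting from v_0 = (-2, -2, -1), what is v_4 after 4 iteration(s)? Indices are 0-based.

v_0 = (-2, -2, -1).
v_1 = A·v_0 = (2, 4, 4).
v_2 = A·v_1 = (2, -4, -8).
v_3 = A·v_2 = (-14, -4, 8).
v_4 = A·v_3 = (34, 28, 8).

v_4 = (34, 28, 8)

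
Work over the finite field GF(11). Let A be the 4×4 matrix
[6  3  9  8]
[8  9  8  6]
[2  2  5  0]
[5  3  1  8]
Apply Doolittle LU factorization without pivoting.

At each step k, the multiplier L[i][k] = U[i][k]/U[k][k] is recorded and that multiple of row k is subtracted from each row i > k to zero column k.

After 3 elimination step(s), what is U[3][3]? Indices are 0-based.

k=0: U[0][0]=6
  eliminate (1,0): mult=5, new row 1: (0, 5, 7, 10); set L[1][0]=5
  eliminate (2,0): mult=4, new row 2: (0, 1, 2, 1); set L[2][0]=4
  eliminate (3,0): mult=10, new row 3: (0, 6, 10, 5); set L[3][0]=10
k=1: U[1][1]=5
  eliminate (2,1): mult=9, new row 2: (0, 0, 5, 10); set L[2][1]=9
  eliminate (3,1): mult=10, new row 3: (0, 0, 6, 4); set L[3][1]=10
k=2: U[2][2]=5
  eliminate (3,2): mult=10, new row 3: (0, 0, 0, 3); set L[3][2]=10

U[3][3] = 3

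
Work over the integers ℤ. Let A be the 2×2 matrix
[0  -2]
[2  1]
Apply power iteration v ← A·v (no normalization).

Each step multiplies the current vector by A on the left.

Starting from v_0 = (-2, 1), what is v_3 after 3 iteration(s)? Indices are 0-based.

v_3 = (14, 5)

v_0 = (-2, 1).
v_1 = A·v_0 = (-2, -3).
v_2 = A·v_1 = (6, -7).
v_3 = A·v_2 = (14, 5).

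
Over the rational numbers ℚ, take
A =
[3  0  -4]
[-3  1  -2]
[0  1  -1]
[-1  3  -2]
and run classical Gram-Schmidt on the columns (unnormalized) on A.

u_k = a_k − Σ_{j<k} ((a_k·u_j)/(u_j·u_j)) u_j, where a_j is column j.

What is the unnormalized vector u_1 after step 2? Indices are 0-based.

Step 1: u_0 = a_0 = (3, -3, 0, -1).
Step 2: u_1 = a_1 − (-6/19)·u_0 = (18/19, 1/19, 1, 51/19).

u_1 = (18/19, 1/19, 1, 51/19)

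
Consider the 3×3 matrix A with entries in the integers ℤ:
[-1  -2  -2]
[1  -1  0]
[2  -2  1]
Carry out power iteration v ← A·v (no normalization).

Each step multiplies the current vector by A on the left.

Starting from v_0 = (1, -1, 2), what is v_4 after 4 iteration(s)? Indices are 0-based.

v_0 = (1, -1, 2).
v_1 = A·v_0 = (-3, 2, 6).
v_2 = A·v_1 = (-13, -5, -4).
v_3 = A·v_2 = (31, -8, -20).
v_4 = A·v_3 = (25, 39, 58).

v_4 = (25, 39, 58)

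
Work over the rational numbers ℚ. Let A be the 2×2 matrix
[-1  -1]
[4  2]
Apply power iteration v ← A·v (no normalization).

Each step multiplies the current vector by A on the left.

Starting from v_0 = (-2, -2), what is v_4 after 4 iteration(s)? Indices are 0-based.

v_4 = (-16, 32)

v_0 = (-2, -2).
v_1 = A·v_0 = (4, -12).
v_2 = A·v_1 = (8, -8).
v_3 = A·v_2 = (0, 16).
v_4 = A·v_3 = (-16, 32).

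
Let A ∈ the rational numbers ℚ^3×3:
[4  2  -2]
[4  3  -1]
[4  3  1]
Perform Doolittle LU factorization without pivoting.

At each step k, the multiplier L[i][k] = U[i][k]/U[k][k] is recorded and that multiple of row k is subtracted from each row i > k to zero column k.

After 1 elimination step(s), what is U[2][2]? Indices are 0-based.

Step 1: pivot at (0,0) is 4.
  row1 ← row1 − (1)·row0  ⇒  L[1][0]=1, U row1=(0, 1, 1)
  row2 ← row2 − (1)·row0  ⇒  L[2][0]=1, U row2=(0, 1, 3)

U[2][2] = 3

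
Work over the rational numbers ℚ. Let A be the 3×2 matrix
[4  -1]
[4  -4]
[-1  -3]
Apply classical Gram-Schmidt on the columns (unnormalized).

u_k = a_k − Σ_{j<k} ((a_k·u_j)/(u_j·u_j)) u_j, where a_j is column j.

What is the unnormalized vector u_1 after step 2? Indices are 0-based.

Step 1: u_0 = a_0 = (4, 4, -1).
Step 2: u_1 = a_1 − (-17/33)·u_0 = (35/33, -64/33, -116/33).

u_1 = (35/33, -64/33, -116/33)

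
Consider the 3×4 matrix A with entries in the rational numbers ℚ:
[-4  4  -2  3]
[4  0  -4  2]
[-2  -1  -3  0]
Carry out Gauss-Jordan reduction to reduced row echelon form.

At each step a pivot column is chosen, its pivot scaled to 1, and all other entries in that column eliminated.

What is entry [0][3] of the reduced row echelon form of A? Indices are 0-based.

M[0][3] = 2/13

pivot(0,0)=-4: scale R0 → (1, -1, 1/2, -3/4)
  clear (1,0): R1 −= (4)R0 → (0, 4, -6, 5)
  clear (2,0): R2 −= (-2)R0 → (0, -3, -2, -3/2)
pivot(1,1)=4: scale R1 → (0, 1, -3/2, 5/4)
  clear (0,1): R0 −= (-1)R1 → (1, 0, -1, 1/2)
  clear (2,1): R2 −= (-3)R1 → (0, 0, -13/2, 9/4)
pivot(2,2)=-13/2: scale R2 → (0, 0, 1, -9/26)
  clear (0,2): R0 −= (-1)R2 → (1, 0, 0, 2/13)
  clear (1,2): R1 −= (-3/2)R2 → (0, 1, 0, 19/26)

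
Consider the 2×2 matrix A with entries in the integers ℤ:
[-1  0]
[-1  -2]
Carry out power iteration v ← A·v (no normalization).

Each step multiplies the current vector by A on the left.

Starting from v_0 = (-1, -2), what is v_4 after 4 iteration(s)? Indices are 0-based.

v_0 = (-1, -2).
v_1 = A·v_0 = (1, 5).
v_2 = A·v_1 = (-1, -11).
v_3 = A·v_2 = (1, 23).
v_4 = A·v_3 = (-1, -47).

v_4 = (-1, -47)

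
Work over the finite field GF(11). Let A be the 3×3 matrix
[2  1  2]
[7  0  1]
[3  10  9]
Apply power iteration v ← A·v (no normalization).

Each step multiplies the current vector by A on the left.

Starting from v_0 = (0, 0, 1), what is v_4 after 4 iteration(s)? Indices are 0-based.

v_0 = (0, 0, 1).
v_1 = A·v_0 = (2, 1, 9).
v_2 = A·v_1 = (1, 1, 9).
v_3 = A·v_2 = (10, 5, 6).
v_4 = A·v_3 = (4, 10, 2).

v_4 = (4, 10, 2)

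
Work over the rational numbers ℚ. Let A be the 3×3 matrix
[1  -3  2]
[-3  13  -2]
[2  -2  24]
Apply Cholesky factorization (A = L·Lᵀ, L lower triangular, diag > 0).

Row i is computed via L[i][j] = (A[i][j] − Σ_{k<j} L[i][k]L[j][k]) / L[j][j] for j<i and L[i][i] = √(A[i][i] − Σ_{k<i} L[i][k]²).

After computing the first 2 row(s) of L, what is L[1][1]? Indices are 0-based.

Step 1: L[0][0] = √(1) = 1.
  L[1][0] = (-3) / L[0][0] = -3.
Step 2: L[1][1] = √(4) = 2.

L[1][1] = 2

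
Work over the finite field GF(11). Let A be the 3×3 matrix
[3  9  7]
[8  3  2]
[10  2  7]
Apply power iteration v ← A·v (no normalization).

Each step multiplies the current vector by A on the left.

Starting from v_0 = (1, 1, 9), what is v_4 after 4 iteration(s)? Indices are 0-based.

v_0 = (1, 1, 9).
v_1 = A·v_0 = (9, 7, 9).
v_2 = A·v_1 = (10, 1, 2).
v_3 = A·v_2 = (9, 10, 6).
v_4 = A·v_3 = (5, 4, 9).

v_4 = (5, 4, 9)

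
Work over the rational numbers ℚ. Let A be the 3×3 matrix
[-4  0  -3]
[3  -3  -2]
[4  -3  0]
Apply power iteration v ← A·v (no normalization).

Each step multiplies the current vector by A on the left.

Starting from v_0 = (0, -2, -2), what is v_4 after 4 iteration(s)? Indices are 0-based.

v_0 = (0, -2, -2).
v_1 = A·v_0 = (6, 10, 6).
v_2 = A·v_1 = (-42, -24, -6).
v_3 = A·v_2 = (186, -42, -96).
v_4 = A·v_3 = (-456, 876, 870).

v_4 = (-456, 876, 870)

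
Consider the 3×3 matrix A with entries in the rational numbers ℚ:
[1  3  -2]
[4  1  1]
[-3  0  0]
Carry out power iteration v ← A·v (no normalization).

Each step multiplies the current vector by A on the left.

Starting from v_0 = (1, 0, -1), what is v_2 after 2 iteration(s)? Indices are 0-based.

v_2 = (18, 12, -9)

v_0 = (1, 0, -1).
v_1 = A·v_0 = (3, 3, -3).
v_2 = A·v_1 = (18, 12, -9).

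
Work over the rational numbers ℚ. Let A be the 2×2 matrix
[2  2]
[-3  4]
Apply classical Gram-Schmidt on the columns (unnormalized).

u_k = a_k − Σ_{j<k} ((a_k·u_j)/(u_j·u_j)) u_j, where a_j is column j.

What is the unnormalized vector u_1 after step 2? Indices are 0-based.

u_1 = (42/13, 28/13)

Step 1: u_0 = a_0 = (2, -3).
Step 2: u_1 = a_1 − (-8/13)·u_0 = (42/13, 28/13).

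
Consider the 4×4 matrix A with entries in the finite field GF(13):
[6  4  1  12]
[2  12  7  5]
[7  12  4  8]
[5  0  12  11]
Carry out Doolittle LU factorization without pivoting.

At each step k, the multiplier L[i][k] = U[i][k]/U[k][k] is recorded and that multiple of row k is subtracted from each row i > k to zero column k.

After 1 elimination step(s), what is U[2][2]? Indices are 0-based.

U[2][2] = 5

k=0: U[0][0]=6
  eliminate (1,0): mult=9, new row 1: (0, 2, 11, 1); set L[1][0]=9
  eliminate (2,0): mult=12, new row 2: (0, 3, 5, 7); set L[2][0]=12
  eliminate (3,0): mult=3, new row 3: (0, 1, 9, 1); set L[3][0]=3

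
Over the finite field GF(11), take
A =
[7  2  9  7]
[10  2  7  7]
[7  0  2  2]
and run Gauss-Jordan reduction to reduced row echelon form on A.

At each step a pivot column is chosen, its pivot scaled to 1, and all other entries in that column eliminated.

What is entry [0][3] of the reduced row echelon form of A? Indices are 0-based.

pivot(0,0)=7: scale R0 → (1, 5, 6, 1)
  clear (1,0): R1 −= (10)R0 → (0, 7, 2, 8)
  clear (2,0): R2 −= (7)R0 → (0, 9, 4, 6)
pivot(1,1)=7: scale R1 → (0, 1, 5, 9)
  clear (0,1): R0 −= (5)R1 → (1, 0, 3, 0)
  clear (2,1): R2 −= (9)R1 → (0, 0, 3, 2)
pivot(2,2)=3: scale R2 → (0, 0, 1, 8)
  clear (0,2): R0 −= (3)R2 → (1, 0, 0, 9)
  clear (1,2): R1 −= (5)R2 → (0, 1, 0, 2)

M[0][3] = 9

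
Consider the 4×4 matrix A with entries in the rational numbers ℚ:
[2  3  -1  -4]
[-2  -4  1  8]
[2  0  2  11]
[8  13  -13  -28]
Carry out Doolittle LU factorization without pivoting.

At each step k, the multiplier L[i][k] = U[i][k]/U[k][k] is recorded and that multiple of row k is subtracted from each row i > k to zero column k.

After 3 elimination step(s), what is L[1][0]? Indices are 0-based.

k=0: U[0][0]=2
  eliminate (1,0): mult=-1, new row 1: (0, -1, 0, 4); set L[1][0]=-1
  eliminate (2,0): mult=1, new row 2: (0, -3, 3, 15); set L[2][0]=1
  eliminate (3,0): mult=4, new row 3: (0, 1, -9, -12); set L[3][0]=4
k=1: U[1][1]=-1
  eliminate (2,1): mult=3, new row 2: (0, 0, 3, 3); set L[2][1]=3
  eliminate (3,1): mult=-1, new row 3: (0, 0, -9, -8); set L[3][1]=-1
k=2: U[2][2]=3
  eliminate (3,2): mult=-3, new row 3: (0, 0, 0, 1); set L[3][2]=-3

L[1][0] = -1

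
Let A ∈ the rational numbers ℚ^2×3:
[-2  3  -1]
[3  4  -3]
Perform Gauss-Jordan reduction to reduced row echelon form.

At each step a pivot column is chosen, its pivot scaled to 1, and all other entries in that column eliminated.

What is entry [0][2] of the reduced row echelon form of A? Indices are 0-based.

pivot(0,0)=-2: scale R0 → (1, -3/2, 1/2)
  clear (1,0): R1 −= (3)R0 → (0, 17/2, -9/2)
pivot(1,1)=17/2: scale R1 → (0, 1, -9/17)
  clear (0,1): R0 −= (-3/2)R1 → (1, 0, -5/17)

M[0][2] = -5/17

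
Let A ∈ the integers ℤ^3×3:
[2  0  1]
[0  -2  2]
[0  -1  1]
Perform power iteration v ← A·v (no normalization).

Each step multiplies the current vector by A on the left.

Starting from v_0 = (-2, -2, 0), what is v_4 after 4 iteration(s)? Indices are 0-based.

v_0 = (-2, -2, 0).
v_1 = A·v_0 = (-4, 4, 2).
v_2 = A·v_1 = (-6, -4, -2).
v_3 = A·v_2 = (-14, 4, 2).
v_4 = A·v_3 = (-26, -4, -2).

v_4 = (-26, -4, -2)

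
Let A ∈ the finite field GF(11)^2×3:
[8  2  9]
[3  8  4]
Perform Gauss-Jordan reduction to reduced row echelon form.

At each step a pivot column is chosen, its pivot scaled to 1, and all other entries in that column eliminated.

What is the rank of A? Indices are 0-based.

rank = 2

step 1: normalize row 0 (÷8) = (1, 3, 8)
  row 1: subtract 3×row0 = (0, 10, 2)
step 2: normalize row 1 (÷10) = (0, 1, 9)
  row 0: subtract 3×row1 = (1, 0, 3)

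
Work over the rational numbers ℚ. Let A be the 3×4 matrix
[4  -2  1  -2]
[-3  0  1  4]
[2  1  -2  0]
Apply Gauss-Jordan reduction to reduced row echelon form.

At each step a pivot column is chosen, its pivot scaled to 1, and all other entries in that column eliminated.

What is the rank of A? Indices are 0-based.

rank = 3

[1] R0 /= 4  ⇒  (1, -1/2, 1/4, -1/2)
     R1 -= -3·R0  ⇒  (0, -3/2, 7/4, 5/2)
     R2 -= 2·R0  ⇒  (0, 2, -5/2, 1)
[2] R1 /= -3/2  ⇒  (0, 1, -7/6, -5/3)
     R0 -= -1/2·R1  ⇒  (1, 0, -1/3, -4/3)
     R2 -= 2·R1  ⇒  (0, 0, -1/6, 13/3)
[3] R2 /= -1/6  ⇒  (0, 0, 1, -26)
     R0 -= -1/3·R2  ⇒  (1, 0, 0, -10)
     R1 -= -7/6·R2  ⇒  (0, 1, 0, -32)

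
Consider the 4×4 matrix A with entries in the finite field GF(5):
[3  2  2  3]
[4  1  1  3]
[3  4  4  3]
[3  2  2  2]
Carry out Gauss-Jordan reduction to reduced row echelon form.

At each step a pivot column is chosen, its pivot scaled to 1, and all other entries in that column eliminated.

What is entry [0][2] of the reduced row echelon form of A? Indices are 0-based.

M[0][2] = 0

pivot(0,0)=3: scale R0 → (1, 4, 4, 1)
  clear (1,0): R1 −= (4)R0 → (0, 0, 0, 4)
  clear (2,0): R2 −= (3)R0 → (0, 2, 2, 0)
  clear (3,0): R3 −= (3)R0 → (0, 0, 0, 4)
pivot(1,1): swap R1↔R2
pivot(1,1)=2: scale R1 → (0, 1, 1, 0)
  clear (0,1): R0 −= (4)R1 → (1, 0, 0, 1)
col 2: no nonzero at/below row 2; advance.
pivot(2,3)=4: scale R2 → (0, 0, 0, 1)
  clear (0,3): R0 −= (1)R2 → (1, 0, 0, 0)
  clear (3,3): R3 −= (4)R2 → (0, 0, 0, 0)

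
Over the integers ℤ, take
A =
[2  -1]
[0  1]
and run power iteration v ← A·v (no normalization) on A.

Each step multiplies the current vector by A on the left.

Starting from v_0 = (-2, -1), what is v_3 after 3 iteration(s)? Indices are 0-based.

v_3 = (-9, -1)

v_0 = (-2, -1).
v_1 = A·v_0 = (-3, -1).
v_2 = A·v_1 = (-5, -1).
v_3 = A·v_2 = (-9, -1).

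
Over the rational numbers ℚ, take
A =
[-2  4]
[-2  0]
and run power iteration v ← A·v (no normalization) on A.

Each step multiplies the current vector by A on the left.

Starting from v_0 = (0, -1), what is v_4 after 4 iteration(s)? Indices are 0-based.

v_0 = (0, -1).
v_1 = A·v_0 = (-4, 0).
v_2 = A·v_1 = (8, 8).
v_3 = A·v_2 = (16, -16).
v_4 = A·v_3 = (-96, -32).

v_4 = (-96, -32)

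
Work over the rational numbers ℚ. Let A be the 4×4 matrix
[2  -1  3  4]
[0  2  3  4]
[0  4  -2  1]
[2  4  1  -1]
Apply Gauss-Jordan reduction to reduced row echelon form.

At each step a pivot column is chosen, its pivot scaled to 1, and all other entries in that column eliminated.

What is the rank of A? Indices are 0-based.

rank = 4

pivot(0,0)=2: scale R0 → (1, -1/2, 3/2, 2)
  clear (3,0): R3 −= (2)R0 → (0, 5, -2, -5)
pivot(1,1)=2: scale R1 → (0, 1, 3/2, 2)
  clear (0,1): R0 −= (-1/2)R1 → (1, 0, 9/4, 3)
  clear (2,1): R2 −= (4)R1 → (0, 0, -8, -7)
  clear (3,1): R3 −= (5)R1 → (0, 0, -19/2, -15)
pivot(2,2)=-8: scale R2 → (0, 0, 1, 7/8)
  clear (0,2): R0 −= (9/4)R2 → (1, 0, 0, 33/32)
  clear (1,2): R1 −= (3/2)R2 → (0, 1, 0, 11/16)
  clear (3,2): R3 −= (-19/2)R2 → (0, 0, 0, -107/16)
pivot(3,3)=-107/16: scale R3 → (0, 0, 0, 1)
  clear (0,3): R0 −= (33/32)R3 → (1, 0, 0, 0)
  clear (1,3): R1 −= (11/16)R3 → (0, 1, 0, 0)
  clear (2,3): R2 −= (7/8)R3 → (0, 0, 1, 0)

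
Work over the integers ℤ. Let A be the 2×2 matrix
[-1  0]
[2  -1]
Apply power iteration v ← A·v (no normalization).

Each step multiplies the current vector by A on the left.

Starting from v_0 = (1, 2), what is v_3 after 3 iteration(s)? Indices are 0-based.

v_0 = (1, 2).
v_1 = A·v_0 = (-1, 0).
v_2 = A·v_1 = (1, -2).
v_3 = A·v_2 = (-1, 4).

v_3 = (-1, 4)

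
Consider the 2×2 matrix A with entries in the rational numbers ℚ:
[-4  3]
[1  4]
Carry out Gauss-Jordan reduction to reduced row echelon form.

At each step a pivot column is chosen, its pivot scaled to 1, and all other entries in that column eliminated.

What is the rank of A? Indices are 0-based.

step 1: normalize row 0 (÷-4) = (1, -3/4)
  row 1: subtract 1×row0 = (0, 19/4)
step 2: normalize row 1 (÷19/4) = (0, 1)
  row 0: subtract -3/4×row1 = (1, 0)

rank = 2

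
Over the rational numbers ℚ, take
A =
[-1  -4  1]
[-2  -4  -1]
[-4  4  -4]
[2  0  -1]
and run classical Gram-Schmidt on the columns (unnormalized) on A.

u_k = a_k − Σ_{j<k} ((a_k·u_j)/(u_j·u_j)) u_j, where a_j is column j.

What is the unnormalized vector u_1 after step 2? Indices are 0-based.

u_1 = (-104/25, -108/25, 84/25, 8/25)

Step 1: u_0 = a_0 = (-1, -2, -4, 2).
Step 2: u_1 = a_1 − (-4/25)·u_0 = (-104/25, -108/25, 84/25, 8/25).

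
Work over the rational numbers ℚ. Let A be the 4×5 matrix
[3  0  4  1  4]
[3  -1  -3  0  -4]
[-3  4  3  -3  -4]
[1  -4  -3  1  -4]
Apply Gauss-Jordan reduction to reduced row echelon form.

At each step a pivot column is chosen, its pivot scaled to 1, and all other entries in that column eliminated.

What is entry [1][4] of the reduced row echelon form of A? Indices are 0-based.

step 1: normalize row 0 (÷3) = (1, 0, 4/3, 1/3, 4/3)
  row 1: subtract 3×row0 = (0, -1, -7, -1, -8)
  row 2: subtract -3×row0 = (0, 4, 7, -2, 0)
  row 3: subtract 1×row0 = (0, -4, -13/3, 2/3, -16/3)
step 2: normalize row 1 (÷-1) = (0, 1, 7, 1, 8)
  row 2: subtract 4×row1 = (0, 0, -21, -6, -32)
  row 3: subtract -4×row1 = (0, 0, 71/3, 14/3, 80/3)
step 3: normalize row 2 (÷-21) = (0, 0, 1, 2/7, 32/21)
  row 0: subtract 4/3×row2 = (1, 0, 0, -1/21, -44/63)
  row 1: subtract 7×row2 = (0, 1, 0, -1, -8/3)
  row 3: subtract 71/3×row2 = (0, 0, 0, -44/21, -592/63)
step 4: normalize row 3 (÷-44/21) = (0, 0, 0, 1, 148/33)
  row 0: subtract -1/21×row3 = (1, 0, 0, 0, -16/33)
  row 1: subtract -1×row3 = (0, 1, 0, 0, 20/11)
  row 2: subtract 2/7×row3 = (0, 0, 1, 0, 8/33)

M[1][4] = 20/11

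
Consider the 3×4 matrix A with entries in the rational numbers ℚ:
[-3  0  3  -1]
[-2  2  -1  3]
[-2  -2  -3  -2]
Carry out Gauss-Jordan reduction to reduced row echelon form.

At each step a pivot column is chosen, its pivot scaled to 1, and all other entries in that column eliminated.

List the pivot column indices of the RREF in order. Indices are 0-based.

pivot columns: 0, 1, 2

[1] R0 /= -3  ⇒  (1, 0, -1, 1/3)
     R1 -= -2·R0  ⇒  (0, 2, -3, 11/3)
     R2 -= -2·R0  ⇒  (0, -2, -5, -4/3)
[2] R1 /= 2  ⇒  (0, 1, -3/2, 11/6)
     R2 -= -2·R1  ⇒  (0, 0, -8, 7/3)
[3] R2 /= -8  ⇒  (0, 0, 1, -7/24)
     R0 -= -1·R2  ⇒  (1, 0, 0, 1/24)
     R1 -= -3/2·R2  ⇒  (0, 1, 0, 67/48)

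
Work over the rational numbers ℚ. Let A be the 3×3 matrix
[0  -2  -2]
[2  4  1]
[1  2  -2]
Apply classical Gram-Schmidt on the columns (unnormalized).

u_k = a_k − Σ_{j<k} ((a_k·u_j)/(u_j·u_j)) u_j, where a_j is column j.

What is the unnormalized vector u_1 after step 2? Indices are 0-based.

u_1 = (-2, 0, 0)

Step 1: u_0 = a_0 = (0, 2, 1).
Step 2: u_1 = a_1 − (2)·u_0 = (-2, 0, 0).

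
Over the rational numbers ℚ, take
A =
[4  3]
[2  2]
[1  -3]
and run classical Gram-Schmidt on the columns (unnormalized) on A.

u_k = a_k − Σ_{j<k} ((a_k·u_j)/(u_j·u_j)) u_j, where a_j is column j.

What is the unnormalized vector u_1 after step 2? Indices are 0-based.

u_1 = (11/21, 16/21, -76/21)

Step 1: u_0 = a_0 = (4, 2, 1).
Step 2: u_1 = a_1 − (13/21)·u_0 = (11/21, 16/21, -76/21).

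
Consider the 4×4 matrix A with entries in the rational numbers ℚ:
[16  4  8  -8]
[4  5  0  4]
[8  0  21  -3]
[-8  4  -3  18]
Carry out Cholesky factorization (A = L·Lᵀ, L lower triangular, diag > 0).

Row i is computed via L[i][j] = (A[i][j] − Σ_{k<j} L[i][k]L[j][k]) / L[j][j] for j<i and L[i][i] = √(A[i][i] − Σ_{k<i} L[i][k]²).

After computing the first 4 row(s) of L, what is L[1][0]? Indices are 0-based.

Step 1: L[0][0] = √(16) = 4.
  L[1][0] = (4) / L[0][0] = 1.
Step 2: L[1][1] = √(4) = 2.
  L[2][0] = (8) / L[0][0] = 2.
  L[2][1] = (-2) / L[1][1] = -1.
Step 3: L[2][2] = √(16) = 4.
  L[3][0] = (-8) / L[0][0] = -2.
  L[3][1] = (6) / L[1][1] = 3.
  L[3][2] = (4) / L[2][2] = 1.
Step 4: L[3][3] = √(4) = 2.

L[1][0] = 1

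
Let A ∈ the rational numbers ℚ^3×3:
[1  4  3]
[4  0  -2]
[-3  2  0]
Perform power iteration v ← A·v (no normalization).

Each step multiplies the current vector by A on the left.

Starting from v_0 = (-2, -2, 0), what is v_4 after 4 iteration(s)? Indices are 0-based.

v_4 = (-798, -720, 166)

v_0 = (-2, -2, 0).
v_1 = A·v_0 = (-10, -8, 2).
v_2 = A·v_1 = (-36, -44, 14).
v_3 = A·v_2 = (-170, -172, 20).
v_4 = A·v_3 = (-798, -720, 166).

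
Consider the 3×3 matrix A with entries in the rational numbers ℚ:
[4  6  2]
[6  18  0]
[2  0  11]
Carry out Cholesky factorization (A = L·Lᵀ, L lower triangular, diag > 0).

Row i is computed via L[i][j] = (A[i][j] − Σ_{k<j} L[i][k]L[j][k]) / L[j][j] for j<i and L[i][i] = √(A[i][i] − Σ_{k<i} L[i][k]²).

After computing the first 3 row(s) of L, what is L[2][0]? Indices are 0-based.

Step 1: L[0][0] = √(4) = 2.
  L[1][0] = (6) / L[0][0] = 3.
Step 2: L[1][1] = √(9) = 3.
  L[2][0] = (2) / L[0][0] = 1.
  L[2][1] = (-3) / L[1][1] = -1.
Step 3: L[2][2] = √(9) = 3.

L[2][0] = 1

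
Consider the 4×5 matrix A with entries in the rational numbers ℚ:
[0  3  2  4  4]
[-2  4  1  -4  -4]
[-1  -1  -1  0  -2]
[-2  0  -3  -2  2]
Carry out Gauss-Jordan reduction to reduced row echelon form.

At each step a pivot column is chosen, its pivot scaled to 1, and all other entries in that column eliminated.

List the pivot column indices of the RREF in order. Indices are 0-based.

[1] R0 <-> R1
[1] R0 /= -2  ⇒  (1, -2, -1/2, 2, 2)
     R2 -= -1·R0  ⇒  (0, -3, -3/2, 2, 0)
     R3 -= -2·R0  ⇒  (0, -4, -4, 2, 6)
[2] R1 /= 3  ⇒  (0, 1, 2/3, 4/3, 4/3)
     R0 -= -2·R1  ⇒  (1, 0, 5/6, 14/3, 14/3)
     R2 -= -3·R1  ⇒  (0, 0, 1/2, 6, 4)
     R3 -= -4·R1  ⇒  (0, 0, -4/3, 22/3, 34/3)
[3] R2 /= 1/2  ⇒  (0, 0, 1, 12, 8)
     R0 -= 5/6·R2  ⇒  (1, 0, 0, -16/3, -2)
     R1 -= 2/3·R2  ⇒  (0, 1, 0, -20/3, -4)
     R3 -= -4/3·R2  ⇒  (0, 0, 0, 70/3, 22)
[4] R3 /= 70/3  ⇒  (0, 0, 0, 1, 33/35)
     R0 -= -16/3·R3  ⇒  (1, 0, 0, 0, 106/35)
     R1 -= -20/3·R3  ⇒  (0, 1, 0, 0, 16/7)
     R2 -= 12·R3  ⇒  (0, 0, 1, 0, -116/35)

pivot columns: 0, 1, 2, 3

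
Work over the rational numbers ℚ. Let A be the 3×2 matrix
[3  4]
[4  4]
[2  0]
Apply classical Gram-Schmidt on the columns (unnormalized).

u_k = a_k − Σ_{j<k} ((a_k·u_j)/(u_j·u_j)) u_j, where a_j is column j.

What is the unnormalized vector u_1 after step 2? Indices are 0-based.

u_1 = (32/29, 4/29, -56/29)

Step 1: u_0 = a_0 = (3, 4, 2).
Step 2: u_1 = a_1 − (28/29)·u_0 = (32/29, 4/29, -56/29).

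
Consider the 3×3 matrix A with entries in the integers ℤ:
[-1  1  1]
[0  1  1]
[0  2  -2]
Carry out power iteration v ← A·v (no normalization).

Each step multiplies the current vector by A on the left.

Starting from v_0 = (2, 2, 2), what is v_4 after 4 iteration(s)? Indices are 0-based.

v_0 = (2, 2, 2).
v_1 = A·v_0 = (2, 4, 0).
v_2 = A·v_1 = (2, 4, 8).
v_3 = A·v_2 = (10, 12, -8).
v_4 = A·v_3 = (-6, 4, 40).

v_4 = (-6, 4, 40)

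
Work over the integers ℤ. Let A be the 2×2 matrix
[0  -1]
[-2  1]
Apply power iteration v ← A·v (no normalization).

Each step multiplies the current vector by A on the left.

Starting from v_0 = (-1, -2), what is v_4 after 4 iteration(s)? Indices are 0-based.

v_4 = (4, -12)

v_0 = (-1, -2).
v_1 = A·v_0 = (2, 0).
v_2 = A·v_1 = (0, -4).
v_3 = A·v_2 = (4, -4).
v_4 = A·v_3 = (4, -12).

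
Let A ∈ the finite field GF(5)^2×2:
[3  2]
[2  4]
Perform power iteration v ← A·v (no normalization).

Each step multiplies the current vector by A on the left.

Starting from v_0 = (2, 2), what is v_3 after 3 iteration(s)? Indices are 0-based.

v_3 = (3, 0)

v_0 = (2, 2).
v_1 = A·v_0 = (0, 2).
v_2 = A·v_1 = (4, 3).
v_3 = A·v_2 = (3, 0).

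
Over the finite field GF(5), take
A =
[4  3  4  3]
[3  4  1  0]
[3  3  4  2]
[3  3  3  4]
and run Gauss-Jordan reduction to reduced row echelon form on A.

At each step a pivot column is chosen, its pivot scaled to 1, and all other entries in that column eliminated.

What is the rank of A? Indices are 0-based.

rank = 4

pivot(0,0)=4: scale R0 → (1, 2, 1, 2)
  clear (1,0): R1 −= (3)R0 → (0, 3, 3, 4)
  clear (2,0): R2 −= (3)R0 → (0, 2, 1, 1)
  clear (3,0): R3 −= (3)R0 → (0, 2, 0, 3)
pivot(1,1)=3: scale R1 → (0, 1, 1, 3)
  clear (0,1): R0 −= (2)R1 → (1, 0, 4, 1)
  clear (2,1): R2 −= (2)R1 → (0, 0, 4, 0)
  clear (3,1): R3 −= (2)R1 → (0, 0, 3, 2)
pivot(2,2)=4: scale R2 → (0, 0, 1, 0)
  clear (0,2): R0 −= (4)R2 → (1, 0, 0, 1)
  clear (1,2): R1 −= (1)R2 → (0, 1, 0, 3)
  clear (3,2): R3 −= (3)R2 → (0, 0, 0, 2)
pivot(3,3)=2: scale R3 → (0, 0, 0, 1)
  clear (0,3): R0 −= (1)R3 → (1, 0, 0, 0)
  clear (1,3): R1 −= (3)R3 → (0, 1, 0, 0)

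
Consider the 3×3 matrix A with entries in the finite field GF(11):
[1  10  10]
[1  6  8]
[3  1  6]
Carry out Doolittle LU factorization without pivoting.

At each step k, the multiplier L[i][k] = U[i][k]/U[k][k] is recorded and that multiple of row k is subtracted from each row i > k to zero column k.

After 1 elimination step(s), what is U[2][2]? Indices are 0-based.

U[2][2] = 9

[col 0] pivot 1
  R1 -= 1*R0 → (0, 7, 9)  (L[1][0] := 1)
  R2 -= 3*R0 → (0, 4, 9)  (L[2][0] := 3)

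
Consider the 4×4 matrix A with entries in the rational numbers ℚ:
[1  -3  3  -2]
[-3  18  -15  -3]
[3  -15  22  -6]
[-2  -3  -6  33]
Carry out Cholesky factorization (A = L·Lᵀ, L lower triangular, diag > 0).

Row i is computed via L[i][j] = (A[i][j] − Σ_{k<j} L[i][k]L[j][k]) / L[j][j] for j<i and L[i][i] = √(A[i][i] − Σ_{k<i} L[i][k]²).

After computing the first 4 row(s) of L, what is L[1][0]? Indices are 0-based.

L[1][0] = -3

Step 1: L[0][0] = √(1) = 1.
  L[1][0] = (-3) / L[0][0] = -3.
Step 2: L[1][1] = √(9) = 3.
  L[2][0] = (3) / L[0][0] = 3.
  L[2][1] = (-6) / L[1][1] = -2.
Step 3: L[2][2] = √(9) = 3.
  L[3][0] = (-2) / L[0][0] = -2.
  L[3][1] = (-9) / L[1][1] = -3.
  L[3][2] = (-6) / L[2][2] = -2.
Step 4: L[3][3] = √(16) = 4.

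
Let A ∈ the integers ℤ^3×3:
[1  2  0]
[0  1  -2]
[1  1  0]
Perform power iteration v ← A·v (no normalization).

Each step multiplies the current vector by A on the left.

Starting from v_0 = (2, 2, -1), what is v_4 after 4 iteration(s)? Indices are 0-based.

v_4 = (-42, -44, -18)

v_0 = (2, 2, -1).
v_1 = A·v_0 = (6, 4, 4).
v_2 = A·v_1 = (14, -4, 10).
v_3 = A·v_2 = (6, -24, 10).
v_4 = A·v_3 = (-42, -44, -18).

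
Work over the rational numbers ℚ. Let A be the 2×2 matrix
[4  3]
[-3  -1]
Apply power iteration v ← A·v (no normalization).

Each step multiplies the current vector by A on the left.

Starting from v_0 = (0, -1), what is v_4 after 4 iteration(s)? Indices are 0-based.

v_0 = (0, -1).
v_1 = A·v_0 = (-3, 1).
v_2 = A·v_1 = (-9, 8).
v_3 = A·v_2 = (-12, 19).
v_4 = A·v_3 = (9, 17).

v_4 = (9, 17)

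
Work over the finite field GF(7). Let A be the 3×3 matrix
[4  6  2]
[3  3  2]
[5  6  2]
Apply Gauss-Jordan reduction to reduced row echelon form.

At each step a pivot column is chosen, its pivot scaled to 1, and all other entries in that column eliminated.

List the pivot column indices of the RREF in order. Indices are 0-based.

pivot columns: 0, 1, 2

[1] R0 /= 4  ⇒  (1, 5, 4)
     R1 -= 3·R0  ⇒  (0, 2, 4)
     R2 -= 5·R0  ⇒  (0, 2, 3)
[2] R1 /= 2  ⇒  (0, 1, 2)
     R0 -= 5·R1  ⇒  (1, 0, 1)
     R2 -= 2·R1  ⇒  (0, 0, 6)
[3] R2 /= 6  ⇒  (0, 0, 1)
     R0 -= 1·R2  ⇒  (1, 0, 0)
     R1 -= 2·R2  ⇒  (0, 1, 0)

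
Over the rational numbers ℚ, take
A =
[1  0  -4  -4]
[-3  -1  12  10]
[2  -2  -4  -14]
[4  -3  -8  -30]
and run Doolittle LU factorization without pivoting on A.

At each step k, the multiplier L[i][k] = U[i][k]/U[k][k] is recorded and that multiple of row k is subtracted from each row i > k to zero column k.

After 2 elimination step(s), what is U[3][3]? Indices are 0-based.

U[3][3] = -8

[col 0] pivot 1
  R1 -= -3*R0 → (0, -1, 0, -2)  (L[1][0] := -3)
  R2 -= 2*R0 → (0, -2, 4, -6)  (L[2][0] := 2)
  R3 -= 4*R0 → (0, -3, 8, -14)  (L[3][0] := 4)
[col 1] pivot -1
  R2 -= 2*R1 → (0, 0, 4, -2)  (L[2][1] := 2)
  R3 -= 3*R1 → (0, 0, 8, -8)  (L[3][1] := 3)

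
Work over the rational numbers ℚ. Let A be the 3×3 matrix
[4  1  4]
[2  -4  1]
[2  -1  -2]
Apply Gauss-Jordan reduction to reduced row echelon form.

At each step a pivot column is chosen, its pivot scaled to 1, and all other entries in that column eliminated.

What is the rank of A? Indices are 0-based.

pivot(0,0)=4: scale R0 → (1, 1/4, 1)
  clear (1,0): R1 −= (2)R0 → (0, -9/2, -1)
  clear (2,0): R2 −= (2)R0 → (0, -3/2, -4)
pivot(1,1)=-9/2: scale R1 → (0, 1, 2/9)
  clear (0,1): R0 −= (1/4)R1 → (1, 0, 17/18)
  clear (2,1): R2 −= (-3/2)R1 → (0, 0, -11/3)
pivot(2,2)=-11/3: scale R2 → (0, 0, 1)
  clear (0,2): R0 −= (17/18)R2 → (1, 0, 0)
  clear (1,2): R1 −= (2/9)R2 → (0, 1, 0)

rank = 3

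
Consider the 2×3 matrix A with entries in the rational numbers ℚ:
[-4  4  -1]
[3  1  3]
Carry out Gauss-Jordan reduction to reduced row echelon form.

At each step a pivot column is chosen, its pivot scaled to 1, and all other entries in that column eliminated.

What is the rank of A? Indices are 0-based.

rank = 2

[1] R0 /= -4  ⇒  (1, -1, 1/4)
     R1 -= 3·R0  ⇒  (0, 4, 9/4)
[2] R1 /= 4  ⇒  (0, 1, 9/16)
     R0 -= -1·R1  ⇒  (1, 0, 13/16)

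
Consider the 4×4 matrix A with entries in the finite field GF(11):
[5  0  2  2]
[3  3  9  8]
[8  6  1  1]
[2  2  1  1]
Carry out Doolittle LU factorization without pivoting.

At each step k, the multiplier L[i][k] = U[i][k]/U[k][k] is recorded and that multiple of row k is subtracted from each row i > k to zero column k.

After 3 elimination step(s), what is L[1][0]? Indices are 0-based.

[col 0] pivot 5
  R1 -= 5*R0 → (0, 3, 10, 9)  (L[1][0] := 5)
  R2 -= 6*R0 → (0, 6, 0, 0)  (L[2][0] := 6)
  R3 -= 7*R0 → (0, 2, 9, 9)  (L[3][0] := 7)
[col 1] pivot 3
  R2 -= 2*R1 → (0, 0, 2, 4)  (L[2][1] := 2)
  R3 -= 8*R1 → (0, 0, 6, 3)  (L[3][1] := 8)
[col 2] pivot 2
  R3 -= 3*R2 → (0, 0, 0, 2)  (L[3][2] := 3)

L[1][0] = 5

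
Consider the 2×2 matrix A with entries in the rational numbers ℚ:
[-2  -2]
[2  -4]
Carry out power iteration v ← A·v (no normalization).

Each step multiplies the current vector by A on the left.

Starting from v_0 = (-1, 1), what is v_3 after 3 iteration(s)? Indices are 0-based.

v_0 = (-1, 1).
v_1 = A·v_0 = (0, -6).
v_2 = A·v_1 = (12, 24).
v_3 = A·v_2 = (-72, -72).

v_3 = (-72, -72)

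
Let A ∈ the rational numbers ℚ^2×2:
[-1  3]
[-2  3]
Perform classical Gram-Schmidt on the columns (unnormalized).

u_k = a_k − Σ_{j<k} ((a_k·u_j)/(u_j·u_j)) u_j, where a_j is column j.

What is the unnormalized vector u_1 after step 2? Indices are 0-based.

Step 1: u_0 = a_0 = (-1, -2).
Step 2: u_1 = a_1 − (-9/5)·u_0 = (6/5, -3/5).

u_1 = (6/5, -3/5)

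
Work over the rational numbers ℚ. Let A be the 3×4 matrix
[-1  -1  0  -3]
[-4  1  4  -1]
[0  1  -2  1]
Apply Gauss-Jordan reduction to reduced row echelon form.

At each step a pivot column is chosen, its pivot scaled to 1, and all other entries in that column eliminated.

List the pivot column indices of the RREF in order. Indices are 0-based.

pivot columns: 0, 1, 2

step 1: normalize row 0 (÷-1) = (1, 1, 0, 3)
  row 1: subtract -4×row0 = (0, 5, 4, 11)
step 2: normalize row 1 (÷5) = (0, 1, 4/5, 11/5)
  row 0: subtract 1×row1 = (1, 0, -4/5, 4/5)
  row 2: subtract 1×row1 = (0, 0, -14/5, -6/5)
step 3: normalize row 2 (÷-14/5) = (0, 0, 1, 3/7)
  row 0: subtract -4/5×row2 = (1, 0, 0, 8/7)
  row 1: subtract 4/5×row2 = (0, 1, 0, 13/7)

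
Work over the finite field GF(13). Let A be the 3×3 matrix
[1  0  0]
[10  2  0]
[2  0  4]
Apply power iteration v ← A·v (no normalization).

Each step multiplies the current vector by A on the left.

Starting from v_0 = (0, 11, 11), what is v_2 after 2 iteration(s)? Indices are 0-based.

v_0 = (0, 11, 11).
v_1 = A·v_0 = (0, 9, 5).
v_2 = A·v_1 = (0, 5, 7).

v_2 = (0, 5, 7)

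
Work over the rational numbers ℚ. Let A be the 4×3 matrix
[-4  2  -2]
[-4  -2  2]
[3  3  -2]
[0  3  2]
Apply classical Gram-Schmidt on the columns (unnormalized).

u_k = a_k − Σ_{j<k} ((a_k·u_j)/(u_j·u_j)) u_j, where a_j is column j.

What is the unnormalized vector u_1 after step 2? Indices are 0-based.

Step 1: u_0 = a_0 = (-4, -4, 3, 0).
Step 2: u_1 = a_1 − (9/41)·u_0 = (118/41, -46/41, 96/41, 3).

u_1 = (118/41, -46/41, 96/41, 3)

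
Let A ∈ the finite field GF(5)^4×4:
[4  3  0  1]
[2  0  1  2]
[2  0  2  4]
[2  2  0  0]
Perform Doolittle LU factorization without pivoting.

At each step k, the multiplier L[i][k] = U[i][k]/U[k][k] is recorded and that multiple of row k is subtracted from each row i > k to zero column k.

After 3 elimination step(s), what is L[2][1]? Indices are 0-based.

L[2][1] = 1

k=0: U[0][0]=4
  eliminate (1,0): mult=3, new row 1: (0, 1, 1, 4); set L[1][0]=3
  eliminate (2,0): mult=3, new row 2: (0, 1, 2, 1); set L[2][0]=3
  eliminate (3,0): mult=3, new row 3: (0, 3, 0, 2); set L[3][0]=3
k=1: U[1][1]=1
  eliminate (2,1): mult=1, new row 2: (0, 0, 1, 2); set L[2][1]=1
  eliminate (3,1): mult=3, new row 3: (0, 0, 2, 0); set L[3][1]=3
k=2: U[2][2]=1
  eliminate (3,2): mult=2, new row 3: (0, 0, 0, 1); set L[3][2]=2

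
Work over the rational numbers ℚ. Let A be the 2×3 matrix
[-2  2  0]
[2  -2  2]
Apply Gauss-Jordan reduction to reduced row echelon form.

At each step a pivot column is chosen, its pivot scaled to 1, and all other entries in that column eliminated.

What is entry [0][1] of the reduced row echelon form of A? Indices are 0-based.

step 1: normalize row 0 (÷-2) = (1, -1, 0)
  row 1: subtract 2×row0 = (0, 0, 2)
skip col 1 (zero from row 1)
step 2: normalize row 1 (÷2) = (0, 0, 1)

M[0][1] = -1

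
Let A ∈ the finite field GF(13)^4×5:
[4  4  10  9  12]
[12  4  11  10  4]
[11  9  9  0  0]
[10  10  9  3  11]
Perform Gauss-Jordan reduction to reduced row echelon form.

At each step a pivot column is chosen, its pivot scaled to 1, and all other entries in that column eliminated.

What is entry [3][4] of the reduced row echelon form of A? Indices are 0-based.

step 1: normalize row 0 (÷4) = (1, 1, 9, 12, 3)
  row 1: subtract 12×row0 = (0, 5, 7, 9, 7)
  row 2: subtract 11×row0 = (0, 11, 1, 11, 6)
  row 3: subtract 10×row0 = (0, 0, 10, 0, 7)
step 2: normalize row 1 (÷5) = (0, 1, 4, 7, 4)
  row 0: subtract 1×row1 = (1, 0, 5, 5, 12)
  row 2: subtract 11×row1 = (0, 0, 9, 12, 1)
step 3: normalize row 2 (÷9) = (0, 0, 1, 10, 3)
  row 0: subtract 5×row2 = (1, 0, 0, 7, 10)
  row 1: subtract 4×row2 = (0, 1, 0, 6, 5)
  row 3: subtract 10×row2 = (0, 0, 0, 4, 3)
step 4: normalize row 3 (÷4) = (0, 0, 0, 1, 4)
  row 0: subtract 7×row3 = (1, 0, 0, 0, 8)
  row 1: subtract 6×row3 = (0, 1, 0, 0, 7)
  row 2: subtract 10×row3 = (0, 0, 1, 0, 2)

M[3][4] = 4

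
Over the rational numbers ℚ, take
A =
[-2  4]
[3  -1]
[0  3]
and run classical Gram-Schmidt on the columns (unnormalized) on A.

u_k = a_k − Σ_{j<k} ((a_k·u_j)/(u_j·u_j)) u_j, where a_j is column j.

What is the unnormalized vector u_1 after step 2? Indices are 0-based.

u_1 = (30/13, 20/13, 3)

Step 1: u_0 = a_0 = (-2, 3, 0).
Step 2: u_1 = a_1 − (-11/13)·u_0 = (30/13, 20/13, 3).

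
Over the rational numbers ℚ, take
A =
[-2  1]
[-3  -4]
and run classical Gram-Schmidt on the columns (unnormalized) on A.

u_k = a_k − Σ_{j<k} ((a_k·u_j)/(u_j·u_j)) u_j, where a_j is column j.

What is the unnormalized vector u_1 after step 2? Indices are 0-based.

Step 1: u_0 = a_0 = (-2, -3).
Step 2: u_1 = a_1 − (10/13)·u_0 = (33/13, -22/13).

u_1 = (33/13, -22/13)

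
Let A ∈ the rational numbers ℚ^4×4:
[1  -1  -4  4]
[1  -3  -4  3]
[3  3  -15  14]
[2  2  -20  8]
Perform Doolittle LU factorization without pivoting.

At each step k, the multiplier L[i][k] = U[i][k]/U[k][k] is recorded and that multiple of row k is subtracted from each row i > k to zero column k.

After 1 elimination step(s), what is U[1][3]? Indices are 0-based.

Step 1: pivot at (0,0) is 1.
  row1 ← row1 − (1)·row0  ⇒  L[1][0]=1, U row1=(0, -2, 0, -1)
  row2 ← row2 − (3)·row0  ⇒  L[2][0]=3, U row2=(0, 6, -3, 2)
  row3 ← row3 − (2)·row0  ⇒  L[3][0]=2, U row3=(0, 4, -12, 0)

U[1][3] = -1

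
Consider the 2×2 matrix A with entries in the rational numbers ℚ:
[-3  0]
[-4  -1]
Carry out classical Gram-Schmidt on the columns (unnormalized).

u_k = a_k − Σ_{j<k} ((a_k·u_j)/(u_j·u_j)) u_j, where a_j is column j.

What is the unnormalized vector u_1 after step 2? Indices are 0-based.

u_1 = (12/25, -9/25)

Step 1: u_0 = a_0 = (-3, -4).
Step 2: u_1 = a_1 − (4/25)·u_0 = (12/25, -9/25).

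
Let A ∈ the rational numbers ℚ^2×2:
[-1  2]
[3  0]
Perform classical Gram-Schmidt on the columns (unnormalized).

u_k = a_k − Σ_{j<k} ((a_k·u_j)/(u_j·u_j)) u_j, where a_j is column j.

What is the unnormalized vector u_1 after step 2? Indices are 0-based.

u_1 = (9/5, 3/5)

Step 1: u_0 = a_0 = (-1, 3).
Step 2: u_1 = a_1 − (-1/5)·u_0 = (9/5, 3/5).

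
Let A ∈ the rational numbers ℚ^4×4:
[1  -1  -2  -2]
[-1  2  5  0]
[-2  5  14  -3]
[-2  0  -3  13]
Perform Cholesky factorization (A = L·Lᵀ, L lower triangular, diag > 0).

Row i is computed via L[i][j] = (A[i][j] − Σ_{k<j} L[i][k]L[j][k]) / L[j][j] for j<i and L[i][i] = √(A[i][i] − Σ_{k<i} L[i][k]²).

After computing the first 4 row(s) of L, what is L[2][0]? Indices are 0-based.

L[2][0] = -2

Step 1: L[0][0] = √(1) = 1.
  L[1][0] = (-1) / L[0][0] = -1.
Step 2: L[1][1] = √(1) = 1.
  L[2][0] = (-2) / L[0][0] = -2.
  L[2][1] = (3) / L[1][1] = 3.
Step 3: L[2][2] = √(1) = 1.
  L[3][0] = (-2) / L[0][0] = -2.
  L[3][1] = (-2) / L[1][1] = -2.
  L[3][2] = (-1) / L[2][2] = -1.
Step 4: L[3][3] = √(4) = 2.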